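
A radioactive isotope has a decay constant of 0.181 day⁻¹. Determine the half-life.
t½ = ln(2)/λ = 3.83 days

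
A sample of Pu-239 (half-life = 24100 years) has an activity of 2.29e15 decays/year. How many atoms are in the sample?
N = A/λ = 7.962e19 atoms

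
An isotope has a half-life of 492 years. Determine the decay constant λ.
λ = ln(2)/t½ = 0.001409 year⁻¹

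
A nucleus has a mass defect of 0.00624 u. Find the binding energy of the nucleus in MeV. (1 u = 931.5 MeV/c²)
B.E. = Δm × 931.5 = 5.813 MeV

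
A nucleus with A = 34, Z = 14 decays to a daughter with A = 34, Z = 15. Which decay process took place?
ΔA = 0, ΔZ = +1 ⇒ beta-minus decay (β⁻)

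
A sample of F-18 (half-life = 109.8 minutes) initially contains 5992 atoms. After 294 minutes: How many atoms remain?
N = N₀(1/2)^(t/t½) = 936.6 atoms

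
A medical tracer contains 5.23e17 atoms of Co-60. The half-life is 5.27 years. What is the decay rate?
A = λN = 6.879e16 decays/year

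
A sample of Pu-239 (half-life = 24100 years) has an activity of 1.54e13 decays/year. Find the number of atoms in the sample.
N = A/λ = 5.354e17 atoms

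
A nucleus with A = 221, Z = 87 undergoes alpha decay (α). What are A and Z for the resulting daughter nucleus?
Daughter: A = 217, Z = 85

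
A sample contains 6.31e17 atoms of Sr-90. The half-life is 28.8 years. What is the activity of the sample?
A = λN = 1.519e16 decays/year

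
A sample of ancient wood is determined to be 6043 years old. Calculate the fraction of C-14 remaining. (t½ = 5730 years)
N/N₀ = (1/2)^(t/t½) = 0.4814 = 48.1%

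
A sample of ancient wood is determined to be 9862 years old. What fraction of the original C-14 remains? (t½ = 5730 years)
N/N₀ = (1/2)^(t/t½) = 0.3033 = 30.3%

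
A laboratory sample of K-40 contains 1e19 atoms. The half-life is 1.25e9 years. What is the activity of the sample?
A = λN = 5.545e9 decays/year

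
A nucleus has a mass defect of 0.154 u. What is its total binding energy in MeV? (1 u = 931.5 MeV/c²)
B.E. = Δm × 931.5 = 143.5 MeV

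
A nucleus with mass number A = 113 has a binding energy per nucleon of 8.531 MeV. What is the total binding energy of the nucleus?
B.E. = 8.531 × 113 = 964 MeV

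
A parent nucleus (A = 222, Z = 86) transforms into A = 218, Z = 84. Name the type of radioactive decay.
ΔA = -4, ΔZ = -2 ⇒ alpha decay (α)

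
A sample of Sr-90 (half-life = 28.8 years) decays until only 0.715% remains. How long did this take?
t = t½ × log₂(N₀/N) = 205.3 years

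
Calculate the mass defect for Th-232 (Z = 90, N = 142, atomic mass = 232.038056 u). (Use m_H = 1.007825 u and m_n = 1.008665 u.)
Δm = Z·m_H + N·m_n − M = 1.897 u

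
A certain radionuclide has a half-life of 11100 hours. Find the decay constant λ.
λ = ln(2)/t½ = 6.245e-5 hour⁻¹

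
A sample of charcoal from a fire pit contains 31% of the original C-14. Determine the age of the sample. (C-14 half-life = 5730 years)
Age = t½ × log₂(1/ratio) = 9682 years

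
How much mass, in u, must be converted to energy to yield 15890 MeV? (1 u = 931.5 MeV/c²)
m = E/c² = 17.06 u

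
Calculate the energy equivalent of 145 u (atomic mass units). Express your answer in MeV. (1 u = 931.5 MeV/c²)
E = mc² = 1.351e5 MeV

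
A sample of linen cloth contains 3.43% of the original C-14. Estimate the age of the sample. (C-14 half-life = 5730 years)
Age = t½ × log₂(1/ratio) = 27880 years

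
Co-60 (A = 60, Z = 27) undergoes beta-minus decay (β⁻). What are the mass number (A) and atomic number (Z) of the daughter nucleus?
Daughter: A = 60, Z = 28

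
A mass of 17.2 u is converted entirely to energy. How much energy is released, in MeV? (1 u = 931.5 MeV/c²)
E = mc² = 16020 MeV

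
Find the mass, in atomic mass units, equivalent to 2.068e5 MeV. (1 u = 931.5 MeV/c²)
m = E/c² = 222 u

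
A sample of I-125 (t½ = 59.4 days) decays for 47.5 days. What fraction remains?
N/N₀ = (1/2)^(t/t½) = 0.5745 = 57.4%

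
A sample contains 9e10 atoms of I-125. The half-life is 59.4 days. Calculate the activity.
A = λN = 1.05e9 decays/day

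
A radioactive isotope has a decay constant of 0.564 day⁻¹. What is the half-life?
t½ = ln(2)/λ = 1.229 days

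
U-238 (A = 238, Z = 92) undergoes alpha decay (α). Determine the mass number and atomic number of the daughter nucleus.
Daughter: A = 234, Z = 90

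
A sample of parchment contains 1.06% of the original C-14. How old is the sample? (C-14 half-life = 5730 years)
Age = t½ × log₂(1/ratio) = 37590 years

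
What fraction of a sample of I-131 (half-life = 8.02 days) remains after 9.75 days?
N/N₀ = (1/2)^(t/t½) = 0.4306 = 43.1%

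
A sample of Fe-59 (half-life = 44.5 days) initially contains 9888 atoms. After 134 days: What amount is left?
N = N₀(1/2)^(t/t½) = 1226 atoms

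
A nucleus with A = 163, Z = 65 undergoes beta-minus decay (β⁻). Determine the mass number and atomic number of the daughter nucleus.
Daughter: A = 163, Z = 66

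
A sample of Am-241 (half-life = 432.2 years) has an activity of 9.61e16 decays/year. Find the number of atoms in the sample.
N = A/λ = 5.992e19 atoms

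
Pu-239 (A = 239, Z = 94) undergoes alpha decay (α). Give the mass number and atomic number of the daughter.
Daughter: A = 235, Z = 92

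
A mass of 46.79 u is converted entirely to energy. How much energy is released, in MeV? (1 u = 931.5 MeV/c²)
E = mc² = 43580 MeV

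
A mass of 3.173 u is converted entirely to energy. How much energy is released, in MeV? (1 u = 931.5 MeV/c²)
E = mc² = 2956 MeV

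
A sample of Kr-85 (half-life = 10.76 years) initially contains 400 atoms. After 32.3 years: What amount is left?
N = N₀(1/2)^(t/t½) = 49.94 atoms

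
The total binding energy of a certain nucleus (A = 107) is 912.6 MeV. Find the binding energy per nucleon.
B.E./A = 912.6/107 = 8.529 MeV/nucleon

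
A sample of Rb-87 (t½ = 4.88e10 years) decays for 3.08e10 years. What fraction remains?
N/N₀ = (1/2)^(t/t½) = 0.6457 = 64.6%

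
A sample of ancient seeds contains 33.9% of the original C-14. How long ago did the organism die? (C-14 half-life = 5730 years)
Age = t½ × log₂(1/ratio) = 8942 years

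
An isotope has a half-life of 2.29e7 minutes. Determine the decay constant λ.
λ = ln(2)/t½ = 3.027e-8 minute⁻¹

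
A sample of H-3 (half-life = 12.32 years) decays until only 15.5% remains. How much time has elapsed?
t = t½ × log₂(N₀/N) = 33.14 years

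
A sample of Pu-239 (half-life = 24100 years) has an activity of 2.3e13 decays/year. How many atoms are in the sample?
N = A/λ = 7.997e17 atoms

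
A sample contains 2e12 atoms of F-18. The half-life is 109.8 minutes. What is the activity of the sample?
A = λN = 1.263e10 decays/minute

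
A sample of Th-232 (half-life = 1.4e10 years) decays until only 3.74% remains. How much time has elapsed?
t = t½ × log₂(N₀/N) = 6.637e10 years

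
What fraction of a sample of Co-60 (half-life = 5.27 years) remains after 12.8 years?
N/N₀ = (1/2)^(t/t½) = 0.1857 = 18.6%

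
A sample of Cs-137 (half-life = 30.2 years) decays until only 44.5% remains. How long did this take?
t = t½ × log₂(N₀/N) = 35.28 years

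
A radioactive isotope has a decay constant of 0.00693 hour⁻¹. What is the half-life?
t½ = ln(2)/λ = 100 hours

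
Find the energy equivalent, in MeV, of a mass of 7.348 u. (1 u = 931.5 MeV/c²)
E = mc² = 6845 MeV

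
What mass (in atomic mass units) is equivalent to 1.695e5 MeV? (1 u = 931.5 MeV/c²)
m = E/c² = 182 u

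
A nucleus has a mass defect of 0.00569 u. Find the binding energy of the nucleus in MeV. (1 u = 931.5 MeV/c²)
B.E. = Δm × 931.5 = 5.3 MeV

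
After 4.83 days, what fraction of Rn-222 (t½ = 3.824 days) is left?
N/N₀ = (1/2)^(t/t½) = 0.4167 = 41.7%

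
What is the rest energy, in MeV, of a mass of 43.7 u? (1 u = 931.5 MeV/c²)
E = mc² = 40710 MeV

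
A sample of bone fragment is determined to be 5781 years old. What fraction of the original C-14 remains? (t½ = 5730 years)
N/N₀ = (1/2)^(t/t½) = 0.4969 = 49.7%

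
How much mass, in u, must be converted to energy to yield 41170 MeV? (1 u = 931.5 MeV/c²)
m = E/c² = 44.2 u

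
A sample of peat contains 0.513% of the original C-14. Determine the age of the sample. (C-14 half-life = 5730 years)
Age = t½ × log₂(1/ratio) = 43590 years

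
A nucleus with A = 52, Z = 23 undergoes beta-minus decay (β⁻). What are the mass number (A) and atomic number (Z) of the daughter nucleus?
Daughter: A = 52, Z = 24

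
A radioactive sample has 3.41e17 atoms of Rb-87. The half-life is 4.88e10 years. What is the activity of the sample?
A = λN = 4.844e6 decays/year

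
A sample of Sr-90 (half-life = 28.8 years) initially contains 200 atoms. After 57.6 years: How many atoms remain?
N = N₀(1/2)^(t/t½) = 50 atoms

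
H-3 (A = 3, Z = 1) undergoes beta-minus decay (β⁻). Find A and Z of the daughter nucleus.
Daughter: A = 3, Z = 2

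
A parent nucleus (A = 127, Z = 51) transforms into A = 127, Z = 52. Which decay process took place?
ΔA = 0, ΔZ = +1 ⇒ beta-minus decay (β⁻)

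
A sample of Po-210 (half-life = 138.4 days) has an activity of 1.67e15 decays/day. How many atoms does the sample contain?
N = A/λ = 3.334e17 atoms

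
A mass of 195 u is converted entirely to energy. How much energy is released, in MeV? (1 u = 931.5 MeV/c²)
E = mc² = 1.816e5 MeV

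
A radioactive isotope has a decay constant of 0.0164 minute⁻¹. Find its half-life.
t½ = ln(2)/λ = 42.27 minutes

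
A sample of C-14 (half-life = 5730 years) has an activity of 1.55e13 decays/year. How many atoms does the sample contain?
N = A/λ = 1.281e17 atoms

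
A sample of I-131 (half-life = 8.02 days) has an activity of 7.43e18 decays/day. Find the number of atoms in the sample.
N = A/λ = 8.597e19 atoms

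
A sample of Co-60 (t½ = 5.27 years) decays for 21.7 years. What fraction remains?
N/N₀ = (1/2)^(t/t½) = 0.05761 = 5.76%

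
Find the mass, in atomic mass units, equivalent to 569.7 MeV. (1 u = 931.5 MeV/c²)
m = E/c² = 0.6116 u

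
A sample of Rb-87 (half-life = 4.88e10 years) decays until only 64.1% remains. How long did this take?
t = t½ × log₂(N₀/N) = 3.131e10 years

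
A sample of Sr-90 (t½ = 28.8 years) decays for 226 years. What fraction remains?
N/N₀ = (1/2)^(t/t½) = 0.004343 = 0.434%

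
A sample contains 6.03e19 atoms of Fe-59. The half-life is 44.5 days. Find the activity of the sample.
A = λN = 9.393e17 decays/day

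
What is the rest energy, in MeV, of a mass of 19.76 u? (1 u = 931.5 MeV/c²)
E = mc² = 18410 MeV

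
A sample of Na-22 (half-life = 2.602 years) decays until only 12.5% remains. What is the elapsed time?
t = t½ × log₂(N₀/N) = 7.806 years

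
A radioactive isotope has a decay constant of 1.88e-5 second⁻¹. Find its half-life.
t½ = ln(2)/λ = 36870 seconds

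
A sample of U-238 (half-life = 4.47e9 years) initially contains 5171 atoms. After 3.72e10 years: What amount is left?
N = N₀(1/2)^(t/t½) = 16.16 atoms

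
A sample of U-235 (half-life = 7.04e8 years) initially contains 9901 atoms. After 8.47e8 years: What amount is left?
N = N₀(1/2)^(t/t½) = 4300 atoms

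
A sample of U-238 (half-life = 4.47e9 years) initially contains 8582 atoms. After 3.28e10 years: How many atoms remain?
N = N₀(1/2)^(t/t½) = 53.05 atoms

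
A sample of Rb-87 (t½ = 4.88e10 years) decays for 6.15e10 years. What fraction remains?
N/N₀ = (1/2)^(t/t½) = 0.4175 = 41.7%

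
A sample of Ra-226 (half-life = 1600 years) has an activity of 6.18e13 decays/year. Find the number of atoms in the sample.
N = A/λ = 1.427e17 atoms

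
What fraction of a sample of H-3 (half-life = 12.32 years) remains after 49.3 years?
N/N₀ = (1/2)^(t/t½) = 0.06243 = 6.24%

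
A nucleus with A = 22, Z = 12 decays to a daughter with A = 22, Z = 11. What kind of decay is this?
ΔA = 0, ΔZ = -1 ⇒ beta-plus decay (β⁺) or electron capture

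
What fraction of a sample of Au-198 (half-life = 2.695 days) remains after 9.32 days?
N/N₀ = (1/2)^(t/t½) = 0.09098 = 9.1%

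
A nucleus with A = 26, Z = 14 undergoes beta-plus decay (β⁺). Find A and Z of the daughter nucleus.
Daughter: A = 26, Z = 13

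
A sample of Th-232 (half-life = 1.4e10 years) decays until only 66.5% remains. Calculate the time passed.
t = t½ × log₂(N₀/N) = 8.24e9 years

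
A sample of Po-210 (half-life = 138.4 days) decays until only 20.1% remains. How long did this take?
t = t½ × log₂(N₀/N) = 320.4 days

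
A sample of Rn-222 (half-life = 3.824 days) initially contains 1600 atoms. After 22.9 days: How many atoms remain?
N = N₀(1/2)^(t/t½) = 25.2 atoms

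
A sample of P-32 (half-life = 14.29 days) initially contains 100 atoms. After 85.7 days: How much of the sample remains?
N = N₀(1/2)^(t/t½) = 1.566 atoms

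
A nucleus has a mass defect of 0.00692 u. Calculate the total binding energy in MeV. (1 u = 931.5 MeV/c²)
B.E. = Δm × 931.5 = 6.446 MeV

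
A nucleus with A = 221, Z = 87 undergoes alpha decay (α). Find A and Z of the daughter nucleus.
Daughter: A = 217, Z = 85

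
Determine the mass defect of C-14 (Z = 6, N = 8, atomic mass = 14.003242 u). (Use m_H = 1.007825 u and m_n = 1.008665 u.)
Δm = Z·m_H + N·m_n − M = 0.113 u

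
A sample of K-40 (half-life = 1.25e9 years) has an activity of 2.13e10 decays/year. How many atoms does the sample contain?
N = A/λ = 3.841e19 atoms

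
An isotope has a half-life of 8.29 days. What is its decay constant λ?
λ = ln(2)/t½ = 0.08361 day⁻¹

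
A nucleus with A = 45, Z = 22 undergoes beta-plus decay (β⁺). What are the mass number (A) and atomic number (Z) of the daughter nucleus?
Daughter: A = 45, Z = 21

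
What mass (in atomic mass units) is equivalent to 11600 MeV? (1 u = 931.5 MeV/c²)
m = E/c² = 12.45 u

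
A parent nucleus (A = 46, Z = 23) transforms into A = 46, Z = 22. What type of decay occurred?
ΔA = 0, ΔZ = -1 ⇒ beta-plus decay (β⁺) or electron capture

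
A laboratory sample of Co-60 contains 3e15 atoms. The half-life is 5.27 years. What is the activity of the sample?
A = λN = 3.946e14 decays/year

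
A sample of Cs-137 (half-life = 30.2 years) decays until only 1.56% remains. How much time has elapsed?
t = t½ × log₂(N₀/N) = 181.3 years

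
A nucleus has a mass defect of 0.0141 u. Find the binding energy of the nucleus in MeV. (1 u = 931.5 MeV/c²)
B.E. = Δm × 931.5 = 13.13 MeV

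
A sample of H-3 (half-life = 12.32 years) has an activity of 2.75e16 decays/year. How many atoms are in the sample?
N = A/λ = 4.888e17 atoms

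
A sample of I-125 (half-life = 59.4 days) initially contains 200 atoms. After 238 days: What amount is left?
N = N₀(1/2)^(t/t½) = 12.44 atoms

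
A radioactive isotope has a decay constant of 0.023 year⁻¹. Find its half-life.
t½ = ln(2)/λ = 30.14 years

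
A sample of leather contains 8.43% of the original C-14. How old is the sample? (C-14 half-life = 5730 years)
Age = t½ × log₂(1/ratio) = 20450 years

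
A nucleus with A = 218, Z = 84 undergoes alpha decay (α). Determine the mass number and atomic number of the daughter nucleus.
Daughter: A = 214, Z = 82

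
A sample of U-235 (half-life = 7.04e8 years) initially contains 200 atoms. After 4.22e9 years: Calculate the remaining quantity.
N = N₀(1/2)^(t/t½) = 3.137 atoms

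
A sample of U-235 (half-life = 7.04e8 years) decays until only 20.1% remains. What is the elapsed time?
t = t½ × log₂(N₀/N) = 1.63e9 years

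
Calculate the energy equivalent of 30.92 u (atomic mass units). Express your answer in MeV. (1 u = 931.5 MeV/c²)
E = mc² = 28800 MeV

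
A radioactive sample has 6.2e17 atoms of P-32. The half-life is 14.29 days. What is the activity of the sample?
A = λN = 3.007e16 decays/day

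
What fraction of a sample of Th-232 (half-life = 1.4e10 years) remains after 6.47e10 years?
N/N₀ = (1/2)^(t/t½) = 0.04063 = 4.06%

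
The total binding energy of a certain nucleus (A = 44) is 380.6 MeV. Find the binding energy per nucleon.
B.E./A = 380.6/44 = 8.65 MeV/nucleon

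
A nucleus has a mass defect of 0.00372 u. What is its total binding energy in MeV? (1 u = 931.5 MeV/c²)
B.E. = Δm × 931.5 = 3.465 MeV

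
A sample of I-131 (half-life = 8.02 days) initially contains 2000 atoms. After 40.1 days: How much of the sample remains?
N = N₀(1/2)^(t/t½) = 62.5 atoms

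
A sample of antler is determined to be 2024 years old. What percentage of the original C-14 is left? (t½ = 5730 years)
N/N₀ = (1/2)^(t/t½) = 0.7828 = 78.3%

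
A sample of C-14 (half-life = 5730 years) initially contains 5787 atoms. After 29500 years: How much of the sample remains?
N = N₀(1/2)^(t/t½) = 163.2 atoms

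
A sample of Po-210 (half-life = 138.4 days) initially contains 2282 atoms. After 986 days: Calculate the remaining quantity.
N = N₀(1/2)^(t/t½) = 16.36 atoms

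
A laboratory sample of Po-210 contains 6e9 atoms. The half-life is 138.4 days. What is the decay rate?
A = λN = 3.005e7 decays/day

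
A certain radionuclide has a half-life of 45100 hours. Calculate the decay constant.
λ = ln(2)/t½ = 1.537e-5 hour⁻¹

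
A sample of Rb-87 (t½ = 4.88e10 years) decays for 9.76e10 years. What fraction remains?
N/N₀ = (1/2)^(t/t½) = 0.25 = 25%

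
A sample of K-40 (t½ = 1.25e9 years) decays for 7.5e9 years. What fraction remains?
N/N₀ = (1/2)^(t/t½) = 0.01562 = 1.56%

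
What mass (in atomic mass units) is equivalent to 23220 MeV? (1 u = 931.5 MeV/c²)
m = E/c² = 24.93 u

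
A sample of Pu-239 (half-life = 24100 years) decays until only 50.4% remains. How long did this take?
t = t½ × log₂(N₀/N) = 23820 years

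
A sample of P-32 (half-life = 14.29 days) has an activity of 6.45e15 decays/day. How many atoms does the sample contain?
N = A/λ = 1.33e17 atoms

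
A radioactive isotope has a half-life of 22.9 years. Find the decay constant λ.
λ = ln(2)/t½ = 0.03027 year⁻¹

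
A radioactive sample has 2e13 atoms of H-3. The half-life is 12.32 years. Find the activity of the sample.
A = λN = 1.125e12 decays/year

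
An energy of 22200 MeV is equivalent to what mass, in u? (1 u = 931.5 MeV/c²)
m = E/c² = 23.83 u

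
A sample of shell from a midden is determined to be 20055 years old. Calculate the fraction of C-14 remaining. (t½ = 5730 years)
N/N₀ = (1/2)^(t/t½) = 0.08839 = 8.84%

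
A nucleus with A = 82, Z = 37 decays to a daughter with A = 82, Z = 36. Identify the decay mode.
ΔA = 0, ΔZ = -1 ⇒ beta-plus decay (β⁺) or electron capture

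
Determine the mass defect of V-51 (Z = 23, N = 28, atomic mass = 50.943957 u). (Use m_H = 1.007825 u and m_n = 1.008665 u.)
Δm = Z·m_H + N·m_n − M = 0.4786 u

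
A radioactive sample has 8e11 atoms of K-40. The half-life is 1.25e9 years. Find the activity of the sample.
A = λN = 443.6 decays/year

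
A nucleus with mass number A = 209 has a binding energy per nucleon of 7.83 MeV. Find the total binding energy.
B.E. = 7.83 × 209 = 1636 MeV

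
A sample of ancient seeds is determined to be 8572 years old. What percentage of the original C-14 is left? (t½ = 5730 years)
N/N₀ = (1/2)^(t/t½) = 0.3545 = 35.5%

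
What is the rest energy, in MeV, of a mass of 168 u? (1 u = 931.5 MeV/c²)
E = mc² = 1.565e5 MeV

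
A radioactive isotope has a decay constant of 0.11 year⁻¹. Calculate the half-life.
t½ = ln(2)/λ = 6.301 years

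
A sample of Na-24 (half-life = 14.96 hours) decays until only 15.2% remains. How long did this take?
t = t½ × log₂(N₀/N) = 40.66 hours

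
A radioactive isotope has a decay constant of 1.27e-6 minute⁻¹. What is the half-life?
t½ = ln(2)/λ = 5.458e5 minutes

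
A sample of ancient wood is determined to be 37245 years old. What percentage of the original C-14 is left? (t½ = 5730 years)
N/N₀ = (1/2)^(t/t½) = 0.01105 = 1.1%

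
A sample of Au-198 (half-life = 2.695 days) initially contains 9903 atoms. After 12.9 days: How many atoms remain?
N = N₀(1/2)^(t/t½) = 358.8 atoms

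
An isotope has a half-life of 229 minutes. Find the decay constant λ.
λ = ln(2)/t½ = 0.003027 minute⁻¹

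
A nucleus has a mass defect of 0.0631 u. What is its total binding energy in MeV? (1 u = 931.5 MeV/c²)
B.E. = Δm × 931.5 = 58.78 MeV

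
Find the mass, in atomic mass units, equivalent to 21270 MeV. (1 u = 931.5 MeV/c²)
m = E/c² = 22.83 u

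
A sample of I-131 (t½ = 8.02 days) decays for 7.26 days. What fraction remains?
N/N₀ = (1/2)^(t/t½) = 0.5339 = 53.4%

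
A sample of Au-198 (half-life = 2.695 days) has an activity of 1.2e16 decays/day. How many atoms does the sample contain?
N = A/λ = 4.666e16 atoms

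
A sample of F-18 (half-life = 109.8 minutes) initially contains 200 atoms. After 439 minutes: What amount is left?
N = N₀(1/2)^(t/t½) = 12.52 atoms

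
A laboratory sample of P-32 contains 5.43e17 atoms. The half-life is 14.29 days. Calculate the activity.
A = λN = 2.634e16 decays/day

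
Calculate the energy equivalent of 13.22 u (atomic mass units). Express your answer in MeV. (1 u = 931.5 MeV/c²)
E = mc² = 12310 MeV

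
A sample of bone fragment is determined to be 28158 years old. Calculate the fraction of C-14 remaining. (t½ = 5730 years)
N/N₀ = (1/2)^(t/t½) = 0.03317 = 3.32%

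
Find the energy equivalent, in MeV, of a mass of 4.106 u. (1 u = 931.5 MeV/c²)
E = mc² = 3825 MeV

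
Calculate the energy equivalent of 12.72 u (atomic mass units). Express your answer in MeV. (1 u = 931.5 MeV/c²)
E = mc² = 11850 MeV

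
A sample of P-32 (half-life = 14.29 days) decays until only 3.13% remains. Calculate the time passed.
t = t½ × log₂(N₀/N) = 71.42 days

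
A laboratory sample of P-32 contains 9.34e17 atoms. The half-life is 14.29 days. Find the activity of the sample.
A = λN = 4.53e16 decays/day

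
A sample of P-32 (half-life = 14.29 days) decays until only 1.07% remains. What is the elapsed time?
t = t½ × log₂(N₀/N) = 93.55 days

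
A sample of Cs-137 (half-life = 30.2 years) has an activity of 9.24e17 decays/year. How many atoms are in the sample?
N = A/λ = 4.026e19 atoms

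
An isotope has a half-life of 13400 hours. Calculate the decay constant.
λ = ln(2)/t½ = 5.173e-5 hour⁻¹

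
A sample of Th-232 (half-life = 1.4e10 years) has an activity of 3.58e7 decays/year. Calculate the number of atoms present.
N = A/λ = 7.231e17 atoms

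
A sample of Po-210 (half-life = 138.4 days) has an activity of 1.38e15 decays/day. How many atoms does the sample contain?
N = A/λ = 2.755e17 atoms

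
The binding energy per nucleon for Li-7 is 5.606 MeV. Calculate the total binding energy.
B.E. = 5.606 × 7 = 39.24 MeV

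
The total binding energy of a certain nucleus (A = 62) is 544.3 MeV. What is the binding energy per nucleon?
B.E./A = 544.3/62 = 8.779 MeV/nucleon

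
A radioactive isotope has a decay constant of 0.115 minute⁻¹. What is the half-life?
t½ = ln(2)/λ = 6.027 minutes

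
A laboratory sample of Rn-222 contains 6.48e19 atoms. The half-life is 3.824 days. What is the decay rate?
A = λN = 1.175e19 decays/day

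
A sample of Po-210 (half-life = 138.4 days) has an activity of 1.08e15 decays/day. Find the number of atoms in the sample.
N = A/λ = 2.156e17 atoms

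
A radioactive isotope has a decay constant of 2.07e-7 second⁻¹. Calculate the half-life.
t½ = ln(2)/λ = 3.349e6 seconds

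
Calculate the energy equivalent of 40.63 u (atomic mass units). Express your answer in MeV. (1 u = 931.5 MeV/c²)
E = mc² = 37850 MeV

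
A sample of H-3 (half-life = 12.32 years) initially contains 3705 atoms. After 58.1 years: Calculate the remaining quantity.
N = N₀(1/2)^(t/t½) = 141 atoms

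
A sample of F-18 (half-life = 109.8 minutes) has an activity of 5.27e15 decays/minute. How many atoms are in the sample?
N = A/λ = 8.348e17 atoms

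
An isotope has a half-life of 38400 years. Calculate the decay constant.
λ = ln(2)/t½ = 1.805e-5 year⁻¹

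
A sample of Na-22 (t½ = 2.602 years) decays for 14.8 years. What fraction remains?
N/N₀ = (1/2)^(t/t½) = 0.0194 = 1.94%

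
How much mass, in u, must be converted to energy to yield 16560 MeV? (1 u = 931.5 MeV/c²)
m = E/c² = 17.78 u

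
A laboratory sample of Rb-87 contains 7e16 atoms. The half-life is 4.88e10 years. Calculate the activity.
A = λN = 9.943e5 decays/year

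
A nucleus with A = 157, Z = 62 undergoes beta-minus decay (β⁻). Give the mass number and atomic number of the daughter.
Daughter: A = 157, Z = 63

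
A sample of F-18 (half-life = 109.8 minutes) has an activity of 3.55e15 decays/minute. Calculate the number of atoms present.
N = A/λ = 5.623e17 atoms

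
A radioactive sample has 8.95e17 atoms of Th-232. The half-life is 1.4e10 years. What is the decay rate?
A = λN = 4.431e7 decays/year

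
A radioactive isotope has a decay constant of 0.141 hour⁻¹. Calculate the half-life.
t½ = ln(2)/λ = 4.916 hours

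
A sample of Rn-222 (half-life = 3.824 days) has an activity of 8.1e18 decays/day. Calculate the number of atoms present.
N = A/λ = 4.469e19 atoms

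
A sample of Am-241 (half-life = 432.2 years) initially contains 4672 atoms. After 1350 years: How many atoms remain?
N = N₀(1/2)^(t/t½) = 536.1 atoms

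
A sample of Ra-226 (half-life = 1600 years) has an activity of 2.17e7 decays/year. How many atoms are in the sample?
N = A/λ = 5.009e10 atoms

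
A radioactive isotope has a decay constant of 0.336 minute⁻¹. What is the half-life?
t½ = ln(2)/λ = 2.063 minutes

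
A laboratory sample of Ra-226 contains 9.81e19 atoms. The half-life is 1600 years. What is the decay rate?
A = λN = 4.25e16 decays/year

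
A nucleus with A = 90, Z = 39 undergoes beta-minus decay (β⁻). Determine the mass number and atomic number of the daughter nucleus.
Daughter: A = 90, Z = 40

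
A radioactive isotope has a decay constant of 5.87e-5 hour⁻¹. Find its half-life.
t½ = ln(2)/λ = 11810 hours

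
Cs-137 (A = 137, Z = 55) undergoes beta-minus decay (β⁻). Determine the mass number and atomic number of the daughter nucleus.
Daughter: A = 137, Z = 56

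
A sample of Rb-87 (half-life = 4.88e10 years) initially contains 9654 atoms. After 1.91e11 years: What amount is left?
N = N₀(1/2)^(t/t½) = 640.5 atoms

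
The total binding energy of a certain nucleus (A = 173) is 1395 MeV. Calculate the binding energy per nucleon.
B.E./A = 1395/173 = 8.064 MeV/nucleon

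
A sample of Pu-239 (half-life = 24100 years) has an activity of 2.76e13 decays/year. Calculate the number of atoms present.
N = A/λ = 9.596e17 atoms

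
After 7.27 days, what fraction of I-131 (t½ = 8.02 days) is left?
N/N₀ = (1/2)^(t/t½) = 0.5335 = 53.3%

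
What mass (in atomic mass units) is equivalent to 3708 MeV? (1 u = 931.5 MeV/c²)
m = E/c² = 3.981 u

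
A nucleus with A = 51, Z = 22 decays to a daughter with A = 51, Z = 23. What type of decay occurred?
ΔA = 0, ΔZ = +1 ⇒ beta-minus decay (β⁻)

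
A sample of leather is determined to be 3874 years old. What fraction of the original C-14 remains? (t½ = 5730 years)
N/N₀ = (1/2)^(t/t½) = 0.6259 = 62.6%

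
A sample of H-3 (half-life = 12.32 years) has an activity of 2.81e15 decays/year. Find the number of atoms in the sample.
N = A/λ = 4.994e16 atoms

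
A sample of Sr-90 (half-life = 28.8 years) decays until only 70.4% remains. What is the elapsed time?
t = t½ × log₂(N₀/N) = 14.58 years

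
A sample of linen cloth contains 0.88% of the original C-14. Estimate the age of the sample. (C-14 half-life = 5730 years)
Age = t½ × log₂(1/ratio) = 39130 years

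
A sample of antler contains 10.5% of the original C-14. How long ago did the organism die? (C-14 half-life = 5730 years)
Age = t½ × log₂(1/ratio) = 18630 years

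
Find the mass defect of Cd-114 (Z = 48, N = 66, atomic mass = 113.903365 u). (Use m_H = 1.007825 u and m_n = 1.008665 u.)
Δm = Z·m_H + N·m_n − M = 1.044 u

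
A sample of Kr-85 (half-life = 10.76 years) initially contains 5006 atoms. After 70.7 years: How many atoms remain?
N = N₀(1/2)^(t/t½) = 52.67 atoms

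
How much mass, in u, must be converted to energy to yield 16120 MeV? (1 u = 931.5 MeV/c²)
m = E/c² = 17.31 u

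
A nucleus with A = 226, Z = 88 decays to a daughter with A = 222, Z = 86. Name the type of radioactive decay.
ΔA = -4, ΔZ = -2 ⇒ alpha decay (α)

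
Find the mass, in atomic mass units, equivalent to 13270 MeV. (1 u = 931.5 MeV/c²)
m = E/c² = 14.25 u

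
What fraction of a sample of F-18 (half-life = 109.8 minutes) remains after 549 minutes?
N/N₀ = (1/2)^(t/t½) = 0.03125 = 3.12%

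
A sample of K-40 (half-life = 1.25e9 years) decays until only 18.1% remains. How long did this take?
t = t½ × log₂(N₀/N) = 3.082e9 years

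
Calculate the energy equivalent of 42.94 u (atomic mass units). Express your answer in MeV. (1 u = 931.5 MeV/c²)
E = mc² = 40000 MeV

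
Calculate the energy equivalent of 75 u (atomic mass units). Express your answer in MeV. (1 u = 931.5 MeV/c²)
E = mc² = 69860 MeV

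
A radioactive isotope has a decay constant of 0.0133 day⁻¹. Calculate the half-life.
t½ = ln(2)/λ = 52.12 days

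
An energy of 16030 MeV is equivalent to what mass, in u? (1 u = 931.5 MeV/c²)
m = E/c² = 17.21 u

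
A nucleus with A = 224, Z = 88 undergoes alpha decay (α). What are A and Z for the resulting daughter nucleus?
Daughter: A = 220, Z = 86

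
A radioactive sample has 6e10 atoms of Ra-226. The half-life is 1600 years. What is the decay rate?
A = λN = 2.599e7 decays/year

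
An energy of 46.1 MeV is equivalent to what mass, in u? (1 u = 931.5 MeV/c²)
m = E/c² = 0.04949 u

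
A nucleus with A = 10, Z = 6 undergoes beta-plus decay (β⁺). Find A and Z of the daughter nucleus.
Daughter: A = 10, Z = 5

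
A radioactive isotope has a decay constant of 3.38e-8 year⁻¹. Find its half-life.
t½ = ln(2)/λ = 2.051e7 years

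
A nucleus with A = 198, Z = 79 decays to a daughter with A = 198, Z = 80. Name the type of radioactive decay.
ΔA = 0, ΔZ = +1 ⇒ beta-minus decay (β⁻)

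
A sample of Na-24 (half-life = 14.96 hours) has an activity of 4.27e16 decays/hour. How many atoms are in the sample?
N = A/λ = 9.216e17 atoms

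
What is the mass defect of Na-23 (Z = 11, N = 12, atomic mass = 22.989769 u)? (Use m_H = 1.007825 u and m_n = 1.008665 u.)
Δm = Z·m_H + N·m_n − M = 0.2003 u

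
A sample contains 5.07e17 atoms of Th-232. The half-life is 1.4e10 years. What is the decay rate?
A = λN = 2.51e7 decays/year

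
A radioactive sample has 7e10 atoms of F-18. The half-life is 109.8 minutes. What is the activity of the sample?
A = λN = 4.419e8 decays/minute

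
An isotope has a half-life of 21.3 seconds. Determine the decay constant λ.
λ = ln(2)/t½ = 0.03254 second⁻¹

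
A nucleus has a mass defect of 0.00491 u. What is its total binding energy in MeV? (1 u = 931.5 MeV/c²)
B.E. = Δm × 931.5 = 4.574 MeV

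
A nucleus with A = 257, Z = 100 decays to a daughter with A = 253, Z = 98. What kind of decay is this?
ΔA = -4, ΔZ = -2 ⇒ alpha decay (α)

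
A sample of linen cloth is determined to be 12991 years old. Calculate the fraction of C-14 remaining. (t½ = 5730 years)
N/N₀ = (1/2)^(t/t½) = 0.2077 = 20.8%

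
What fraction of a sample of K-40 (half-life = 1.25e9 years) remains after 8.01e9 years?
N/N₀ = (1/2)^(t/t½) = 0.01178 = 1.18%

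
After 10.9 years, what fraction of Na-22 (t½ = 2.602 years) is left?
N/N₀ = (1/2)^(t/t½) = 0.05482 = 5.48%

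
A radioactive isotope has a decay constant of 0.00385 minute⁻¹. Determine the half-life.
t½ = ln(2)/λ = 180 minutes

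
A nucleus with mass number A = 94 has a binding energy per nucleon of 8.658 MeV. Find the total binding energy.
B.E. = 8.658 × 94 = 813.9 MeV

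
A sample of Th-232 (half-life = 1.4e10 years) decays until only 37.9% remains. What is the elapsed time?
t = t½ × log₂(N₀/N) = 1.96e10 years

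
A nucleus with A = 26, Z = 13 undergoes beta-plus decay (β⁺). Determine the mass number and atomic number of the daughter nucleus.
Daughter: A = 26, Z = 12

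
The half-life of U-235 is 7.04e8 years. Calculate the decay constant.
λ = ln(2)/t½ = 9.846e-10 year⁻¹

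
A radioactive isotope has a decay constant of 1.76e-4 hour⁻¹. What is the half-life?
t½ = ln(2)/λ = 3938 hours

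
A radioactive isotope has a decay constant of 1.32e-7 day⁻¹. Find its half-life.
t½ = ln(2)/λ = 5.251e6 days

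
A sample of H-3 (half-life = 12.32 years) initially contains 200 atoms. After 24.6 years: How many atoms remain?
N = N₀(1/2)^(t/t½) = 50.11 atoms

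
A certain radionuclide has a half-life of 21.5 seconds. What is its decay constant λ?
λ = ln(2)/t½ = 0.03224 second⁻¹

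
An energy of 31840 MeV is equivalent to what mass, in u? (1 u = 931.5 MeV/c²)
m = E/c² = 34.18 u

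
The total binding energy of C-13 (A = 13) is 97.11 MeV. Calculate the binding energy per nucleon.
B.E./A = 97.11/13 = 7.47 MeV/nucleon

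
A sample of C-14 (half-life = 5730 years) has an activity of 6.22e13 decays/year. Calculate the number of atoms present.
N = A/λ = 5.142e17 atoms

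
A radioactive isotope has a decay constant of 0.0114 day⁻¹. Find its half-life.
t½ = ln(2)/λ = 60.8 days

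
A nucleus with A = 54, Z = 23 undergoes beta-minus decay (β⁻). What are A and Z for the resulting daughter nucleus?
Daughter: A = 54, Z = 24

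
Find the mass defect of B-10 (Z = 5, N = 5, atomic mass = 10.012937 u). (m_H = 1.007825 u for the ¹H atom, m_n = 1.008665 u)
Δm = Z·m_H + N·m_n − M = 0.06951 u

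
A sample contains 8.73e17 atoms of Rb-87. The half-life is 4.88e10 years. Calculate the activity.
A = λN = 1.24e7 decays/year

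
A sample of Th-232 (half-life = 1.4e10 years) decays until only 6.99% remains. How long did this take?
t = t½ × log₂(N₀/N) = 5.374e10 years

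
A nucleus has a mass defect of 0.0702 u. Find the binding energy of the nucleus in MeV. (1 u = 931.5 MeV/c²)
B.E. = Δm × 931.5 = 65.39 MeV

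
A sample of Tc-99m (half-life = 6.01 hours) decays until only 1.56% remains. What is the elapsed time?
t = t½ × log₂(N₀/N) = 36.07 hours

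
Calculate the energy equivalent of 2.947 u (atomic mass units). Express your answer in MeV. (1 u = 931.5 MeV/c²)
E = mc² = 2745 MeV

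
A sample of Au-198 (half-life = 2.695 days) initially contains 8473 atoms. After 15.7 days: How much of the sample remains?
N = N₀(1/2)^(t/t½) = 149.4 atoms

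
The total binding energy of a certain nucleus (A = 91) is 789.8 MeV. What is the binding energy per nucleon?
B.E./A = 789.8/91 = 8.679 MeV/nucleon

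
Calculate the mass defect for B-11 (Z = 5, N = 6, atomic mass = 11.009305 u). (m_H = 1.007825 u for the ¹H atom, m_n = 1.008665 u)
Δm = Z·m_H + N·m_n − M = 0.08181 u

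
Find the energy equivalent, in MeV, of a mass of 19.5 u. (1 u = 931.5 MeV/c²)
E = mc² = 18160 MeV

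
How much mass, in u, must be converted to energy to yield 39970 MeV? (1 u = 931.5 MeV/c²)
m = E/c² = 42.91 u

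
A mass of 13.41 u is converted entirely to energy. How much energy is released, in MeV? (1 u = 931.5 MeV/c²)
E = mc² = 12490 MeV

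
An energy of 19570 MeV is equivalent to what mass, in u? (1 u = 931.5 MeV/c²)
m = E/c² = 21.01 u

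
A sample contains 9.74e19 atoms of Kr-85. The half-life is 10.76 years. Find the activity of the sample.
A = λN = 6.274e18 decays/year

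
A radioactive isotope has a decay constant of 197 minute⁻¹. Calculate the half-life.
t½ = ln(2)/λ = 0.003519 minutes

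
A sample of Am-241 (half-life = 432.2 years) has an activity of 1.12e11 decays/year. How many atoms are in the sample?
N = A/λ = 6.984e13 atoms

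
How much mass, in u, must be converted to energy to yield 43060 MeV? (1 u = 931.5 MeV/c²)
m = E/c² = 46.23 u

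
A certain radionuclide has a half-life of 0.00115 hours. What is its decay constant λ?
λ = ln(2)/t½ = 602.7 hour⁻¹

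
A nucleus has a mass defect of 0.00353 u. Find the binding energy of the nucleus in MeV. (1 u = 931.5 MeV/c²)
B.E. = Δm × 931.5 = 3.288 MeV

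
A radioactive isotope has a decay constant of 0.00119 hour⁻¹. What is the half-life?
t½ = ln(2)/λ = 582.5 hours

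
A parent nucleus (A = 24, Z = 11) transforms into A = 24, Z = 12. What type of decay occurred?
ΔA = 0, ΔZ = +1 ⇒ beta-minus decay (β⁻)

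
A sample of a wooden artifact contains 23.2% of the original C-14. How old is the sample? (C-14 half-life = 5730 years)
Age = t½ × log₂(1/ratio) = 12080 years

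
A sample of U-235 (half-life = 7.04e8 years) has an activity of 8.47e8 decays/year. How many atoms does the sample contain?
N = A/λ = 8.603e17 atoms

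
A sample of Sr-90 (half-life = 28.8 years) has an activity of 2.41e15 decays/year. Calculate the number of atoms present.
N = A/λ = 1.001e17 atoms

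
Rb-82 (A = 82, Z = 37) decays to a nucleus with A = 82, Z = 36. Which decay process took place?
ΔA = 0, ΔZ = -1 ⇒ beta-plus decay (β⁺) or electron capture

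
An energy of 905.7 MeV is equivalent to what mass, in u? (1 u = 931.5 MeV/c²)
m = E/c² = 0.9723 u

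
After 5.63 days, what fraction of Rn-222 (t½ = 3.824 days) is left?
N/N₀ = (1/2)^(t/t½) = 0.3604 = 36%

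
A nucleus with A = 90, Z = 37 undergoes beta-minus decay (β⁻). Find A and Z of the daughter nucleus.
Daughter: A = 90, Z = 38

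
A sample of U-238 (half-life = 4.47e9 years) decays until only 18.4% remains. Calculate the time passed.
t = t½ × log₂(N₀/N) = 1.092e10 years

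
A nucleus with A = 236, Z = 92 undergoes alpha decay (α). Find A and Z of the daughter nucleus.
Daughter: A = 232, Z = 90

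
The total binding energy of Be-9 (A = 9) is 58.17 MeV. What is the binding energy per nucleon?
B.E./A = 58.17/9 = 6.463 MeV/nucleon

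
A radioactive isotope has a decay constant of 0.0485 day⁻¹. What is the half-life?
t½ = ln(2)/λ = 14.29 days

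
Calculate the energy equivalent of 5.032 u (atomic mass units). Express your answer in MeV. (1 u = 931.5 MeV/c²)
E = mc² = 4687 MeV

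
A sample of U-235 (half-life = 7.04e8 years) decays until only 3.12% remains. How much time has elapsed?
t = t½ × log₂(N₀/N) = 3.522e9 years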